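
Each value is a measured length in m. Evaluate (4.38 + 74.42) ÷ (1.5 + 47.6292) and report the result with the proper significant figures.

4.38 + 74.42 = 78.80, limited to 2 d.p. → 4 s.f.; 1.5 + 47.6292 = 49.1292, limited to 1 d.p. → 3 s.f.
Carrying full precision, 78.80 ÷ 49.1292 = 1.60393411657…; keep min(4, 3) = 3 s.f.
Rounded to 3 significant figures: 1.60.

1.60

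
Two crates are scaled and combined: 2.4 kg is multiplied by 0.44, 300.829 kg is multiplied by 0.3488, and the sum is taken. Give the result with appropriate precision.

106.0 kg

2.4 × 0.44 = 1.056 → 1.1 kg (2 s.f., last digit at the 10^-1 place).
300.829 × 0.3488 = 104.9291552 → 1.049 × 10^2 kg (4 s.f., last digit at the 10^-1 place).
Sum: 105.9851552 kg; keep the coarser place, 10^-1.
Result: 106.0 kg.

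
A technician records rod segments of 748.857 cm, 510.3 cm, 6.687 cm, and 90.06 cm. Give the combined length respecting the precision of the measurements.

1.3559 × 10^3 cm

748.857 cm + 510.3 cm + 6.687 cm + 90.06 cm = 1355.904 cm.
Addition/subtraction keeps the fewest decimal places: 748.857 → 3 decimal places, 510.3 → 1 decimal place, 6.687 → 3 decimal places, 90.06 → 2 decimal places; limit is 1.
Rounded to 1 decimal place: 1.3559 × 10^3 cm.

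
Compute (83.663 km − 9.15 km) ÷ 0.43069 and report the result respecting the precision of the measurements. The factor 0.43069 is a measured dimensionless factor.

173.0 km

83.663 km − 9.15 km = 74.513 km; the difference is limited to 2 decimal places (4 s.f.).
Carrying full precision, 74.513 ÷ 0.43069 = 173.008428336… km; 0.43069 has 5 s.f., so the result keeps min(4, 5) = 4 s.f.
Rounded to 4 significant figures: 173.0 km.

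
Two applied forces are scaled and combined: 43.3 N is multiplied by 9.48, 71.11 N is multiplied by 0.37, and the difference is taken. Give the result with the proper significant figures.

384 N

43.3 × 9.48 = 410.484 → 4.10 × 10^2 N (3 s.f., last digit at the 10^0 place).
71.11 × 0.37 = 26.3107 → 26 N (2 s.f., last digit at the 10^0 place).
Difference: 384.1733 N; keep the coarser place, 10^0.
Result: 384 N.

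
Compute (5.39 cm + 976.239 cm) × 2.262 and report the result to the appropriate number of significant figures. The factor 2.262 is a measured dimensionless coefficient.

2.220 × 10^3 cm

5.39 cm + 976.239 cm = 981.629 cm; the sum is limited to 2 decimal places (5 s.f.).
Carrying full precision, 981.629 × 2.262 = 2220.444798 cm; 2.262 has 4 s.f., so the result keeps min(5, 4) = 4 s.f.
Rounded to 4 significant figures: 2.220 × 10^3 cm.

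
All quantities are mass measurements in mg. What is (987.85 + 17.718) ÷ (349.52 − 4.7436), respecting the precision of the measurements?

987.85 + 17.718 = 1005.568, limited to 2 d.p. → 6 s.f.; 349.52 − 4.7436 = 344.7764, limited to 2 d.p. → 5 s.f.
Carrying full precision, 1005.568 ÷ 344.7764 = 2.91658013716…; keep min(6, 5) = 5 s.f.
Rounded to 5 significant figures: 2.9166.

2.9166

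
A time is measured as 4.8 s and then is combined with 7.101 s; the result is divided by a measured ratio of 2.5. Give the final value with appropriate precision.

4.8 s + 7.101 s = 11.901 s; the sum is limited to 1 decimal place (3 s.f.).
Carrying full precision, 11.901 ÷ 2.5 = 4.7604 s; 2.5 has 2 s.f., so the result keeps min(3, 2) = 2 s.f.
Rounded to 2 significant figures: 4.8 s.

4.8 s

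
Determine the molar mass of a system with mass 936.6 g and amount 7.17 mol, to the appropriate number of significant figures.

molar mass = 936.6 g ÷ 7.17 mol = 130.627615063… g/mol.
936.6 has 4 significant figures; 7.17 has 3.
Division/multiplication keeps the fewest: 3 significant figures.
Rounded: 131 g/mol.

131 g/mol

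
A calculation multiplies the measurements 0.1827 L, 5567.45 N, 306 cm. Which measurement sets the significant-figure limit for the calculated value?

306 cm

0.1827 L → 4 s.f.; 5567.45 N → 6 s.f.; 306 cm → 3 s.f.
The fewest is 3 significant figures, from 306 cm.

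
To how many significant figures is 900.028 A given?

900.028: zeros between nonzero digits are significant.

6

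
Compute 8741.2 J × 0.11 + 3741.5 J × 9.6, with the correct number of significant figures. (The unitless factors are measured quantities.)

3.7 × 10^4 J

8741.2 × 0.11 = 961.532 → 9.6 × 10^2 J (2 s.f., last digit at the 10^1 place).
3741.5 × 9.6 = 35918.4 → 3.6 × 10^4 J (2 s.f., last digit at the 10^3 place).
Sum: 36879.932 J; keep the coarser place, 10^3.
Result: 3.7 × 10^4 J.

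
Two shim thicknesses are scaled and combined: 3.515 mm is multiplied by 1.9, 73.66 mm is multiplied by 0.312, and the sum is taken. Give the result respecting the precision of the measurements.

3.515 × 1.9 = 6.6785 → 6.7 mm (2 s.f., last digit at the 10^-1 place).
73.66 × 0.312 = 22.98192 → 23.0 mm (3 s.f., last digit at the 10^-1 place).
Sum: 29.66042 mm; keep the coarser place, 10^-1.
Result: 29.7 mm.

29.7 mm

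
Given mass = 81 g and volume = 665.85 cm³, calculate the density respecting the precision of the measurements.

0.12 g/cm³

density = 81 g ÷ 665.85 cm³ = 0.12164902005… g/cm³.
81 has 2 significant figures; 665.85 has 5.
Division/multiplication keeps the fewest: 2 significant figures.
Rounded: 0.12 g/cm³.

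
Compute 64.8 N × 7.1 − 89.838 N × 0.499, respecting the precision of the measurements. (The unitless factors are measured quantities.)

4.2 × 10^2 N

64.8 × 7.1 = 460.08 → 4.6 × 10^2 N (2 s.f., last digit at the 10^1 place).
89.838 × 0.499 = 44.829162 → 44.8 N (3 s.f., last digit at the 10^-1 place).
Difference: 415.250838 N; keep the coarser place, 10^1.
Result: 4.2 × 10^2 N.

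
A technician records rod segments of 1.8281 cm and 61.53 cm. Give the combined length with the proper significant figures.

63.36 cm

1.8281 cm + 61.53 cm = 63.3581 cm.
Addition/subtraction keeps the fewest decimal places: 1.8281 → 4 decimal places, 61.53 → 2 decimal places; limit is 2.
Rounded to 2 decimal places: 63.36 cm.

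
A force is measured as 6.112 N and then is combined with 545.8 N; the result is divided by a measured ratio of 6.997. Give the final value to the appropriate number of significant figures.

78.88 N

6.112 N + 545.8 N = 551.912 N; the sum is limited to 1 decimal place (4 s.f.).
Carrying full precision, 551.912 ÷ 6.997 = 78.878376447… N; 6.997 has 4 s.f., so the result keeps min(4, 4) = 4 s.f.
Rounded to 4 significant figures: 78.88 N.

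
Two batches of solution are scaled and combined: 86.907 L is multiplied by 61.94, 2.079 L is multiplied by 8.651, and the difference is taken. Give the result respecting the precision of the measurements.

5365 L

86.907 × 61.94 = 5383.01958 → 5383 L (4 s.f., last digit at the 10^0 place).
2.079 × 8.651 = 17.985429 → 17.99 L (4 s.f., last digit at the 10^-2 place).
Difference: 5365.034151 L; keep the coarser place, 10^0.
Result: 5365 L.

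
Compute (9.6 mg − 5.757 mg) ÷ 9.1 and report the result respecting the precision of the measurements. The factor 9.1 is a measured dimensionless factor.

0.42 mg

9.6 mg − 5.757 mg = 3.843 mg; the difference is limited to 1 decimal place (2 s.f.).
Carrying full precision, 3.843 ÷ 9.1 = 0.422307692308… mg; 9.1 has 2 s.f., so the result keeps min(2, 2) = 2 s.f.
Rounded to 2 significant figures: 0.42 mg.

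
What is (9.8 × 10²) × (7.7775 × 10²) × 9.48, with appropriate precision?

7.2 × 10⁶

(9.8 × 10²) × (7.7775 × 10²) × 9.48 = 7225608.6
Multiplication/division keeps the fewest significant figures: 9.8 × 10² → 2 s.f., 7.7775 × 10² → 5 s.f., 9.48 → 3 s.f.; limit is 2.
Rounded to 2 significant figures: 7.2 × 10⁶.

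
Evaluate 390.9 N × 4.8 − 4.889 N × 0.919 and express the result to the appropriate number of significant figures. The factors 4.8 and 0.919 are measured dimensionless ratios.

390.9 × 4.8 = 1876.32 → 1.9 × 10^3 N (2 s.f., last digit at the 10^2 place).
4.889 × 0.919 = 4.492991 → 4.49 N (3 s.f., last digit at the 10^-2 place).
Difference: 1871.827009 N; keep the coarser place, 10^2.
Result: 1.9 × 10^3 N.

1.9 × 10^3 N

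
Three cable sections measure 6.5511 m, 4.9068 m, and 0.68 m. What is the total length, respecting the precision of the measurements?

12.14 m

6.5511 m + 4.9068 m + 0.68 m = 12.1379 m.
Addition/subtraction keeps the fewest decimal places: 6.5511 → 4 decimal places, 4.9068 → 4 decimal places, 0.68 → 2 decimal places; limit is 2.
Rounded to 2 decimal places: 12.14 m.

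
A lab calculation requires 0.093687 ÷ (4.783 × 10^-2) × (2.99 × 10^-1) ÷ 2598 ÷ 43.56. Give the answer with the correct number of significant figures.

0.093687 ÷ (4.783 × 10^-2) × (2.99 × 10^-1) ÷ 2598 ÷ 43.56 = 0.00000517515214305…
Multiplication/division keeps the fewest significant figures: 0.093687 → 5 s.f., 4.783 × 10^-2 → 4 s.f., 2.99 × 10^-1 → 3 s.f., 2598 → 4 s.f., 43.56 → 4 s.f.; limit is 3.
Rounded to 3 significant figures: 5.18 × 10^-6.

5.18 × 10^-6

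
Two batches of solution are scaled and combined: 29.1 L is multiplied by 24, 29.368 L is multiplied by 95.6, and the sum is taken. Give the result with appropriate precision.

3.51 × 10³ L

29.1 × 24 = 698.4 → 7.0 × 10² L (2 s.f., last digit at the 10^1 place).
29.368 × 95.6 = 2807.5808 → 2.81 × 10³ L (3 s.f., last digit at the 10^1 place).
Sum: 3505.9808 L; keep the coarser place, 10^1.
Result: 3.51 × 10³ L.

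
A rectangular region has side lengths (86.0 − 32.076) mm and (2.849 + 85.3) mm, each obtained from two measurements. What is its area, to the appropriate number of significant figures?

86.0 − 32.076 = 53.924, limited to 1 d.p. → 3 s.f.; 2.849 + 85.3 = 88.149, limited to 1 d.p. → 3 s.f.
Carrying full precision, 53.924 × 88.149 = 4753.346676; keep min(3, 3) = 3 s.f.
Rounded to 3 significant figures: 4.75 × 10³ mm².

4.75 × 10³ mm²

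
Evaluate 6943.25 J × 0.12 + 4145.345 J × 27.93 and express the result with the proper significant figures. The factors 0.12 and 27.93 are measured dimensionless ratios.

1.166 × 10⁵ J

6943.25 × 0.12 = 833.19 → 8.3 × 10² J (2 s.f., last digit at the 10^1 place).
4145.345 × 27.93 = 115779.48585 → 1.158 × 10⁵ J (4 s.f., last digit at the 10^2 place).
Sum: 116612.67585 J; keep the coarser place, 10^2.
Result: 1.166 × 10⁵ J.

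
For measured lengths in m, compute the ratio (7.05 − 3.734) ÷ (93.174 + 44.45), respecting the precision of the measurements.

2.41 × 10⁻²

7.05 − 3.734 = 3.316, limited to 2 d.p. → 3 s.f.; 93.174 + 44.45 = 137.624, limited to 2 d.p. → 5 s.f.
Carrying full precision, 3.316 ÷ 137.624 = 0.0240946346567…; keep min(3, 5) = 3 s.f.
Rounded to 3 significant figures: 2.41 × 10⁻².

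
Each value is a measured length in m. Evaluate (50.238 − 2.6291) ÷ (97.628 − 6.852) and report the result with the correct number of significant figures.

50.238 − 2.6291 = 47.6089, limited to 3 d.p. → 5 s.f.; 97.628 − 6.852 = 90.776, limited to 3 d.p. → 5 s.f.
Carrying full precision, 47.6089 ÷ 90.776 = 0.524465717811…; keep min(5, 5) = 5 s.f.
Rounded to 5 significant figures: 0.52447.

0.52447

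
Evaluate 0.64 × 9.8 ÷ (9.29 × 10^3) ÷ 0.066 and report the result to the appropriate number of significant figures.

0.010

0.64 × 9.8 ÷ (9.29 × 10^3) ÷ 0.066 = 0.0102293114134…
Multiplication/division keeps the fewest significant figures: 0.64 → 2 s.f., 9.8 → 2 s.f., 9.29 × 10^3 → 3 s.f., 0.066 → 2 s.f.; limit is 2.
Rounded to 2 significant figures: 0.010.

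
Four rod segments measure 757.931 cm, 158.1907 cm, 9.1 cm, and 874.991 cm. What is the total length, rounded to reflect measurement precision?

757.931 cm + 158.1907 cm + 9.1 cm + 874.991 cm = 1800.2127 cm.
Addition/subtraction keeps the fewest decimal places: 757.931 → 3 decimal places, 158.1907 → 4 decimal places, 9.1 → 1 decimal place, 874.991 → 3 decimal places; limit is 1.
Rounded to 1 decimal place: 1.8002 × 10³ cm.

1.8002 × 10³ cm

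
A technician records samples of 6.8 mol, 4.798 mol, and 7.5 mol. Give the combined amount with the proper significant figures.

19.1 mol

6.8 mol + 4.798 mol + 7.5 mol = 19.098 mol.
Addition/subtraction keeps the fewest decimal places: 6.8 → 1 decimal place, 4.798 → 3 decimal places, 7.5 → 1 decimal place; limit is 1.
Rounded to 1 decimal place: 19.1 mol.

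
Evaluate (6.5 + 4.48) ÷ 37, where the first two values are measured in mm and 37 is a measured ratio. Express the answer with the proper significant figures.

0.30 mm

6.5 mm + 4.48 mm = 10.98 mm; the sum is limited to 1 decimal place (3 s.f.).
Carrying full precision, 10.98 ÷ 37 = 0.296756756757… mm; 37 has 2 s.f., so the result keeps min(3, 2) = 2 s.f.
Rounded to 2 significant figures: 0.30 mm.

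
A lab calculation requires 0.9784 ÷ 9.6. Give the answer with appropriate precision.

0.9784 ÷ 9.6 = 0.101916666667…
Multiplication/division keeps the fewest significant figures: 0.9784 → 4 s.f., 9.6 → 2 s.f.; limit is 2.
Rounded to 2 significant figures: 0.10.

0.10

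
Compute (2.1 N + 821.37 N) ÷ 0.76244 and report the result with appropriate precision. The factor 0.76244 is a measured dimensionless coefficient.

2.1 N + 821.37 N = 823.47 N; the sum is limited to 1 decimal place (4 s.f.).
Carrying full precision, 823.47 ÷ 0.76244 = 1080.04564294… N; 0.76244 has 5 s.f., so the result keeps min(4, 5) = 4 s.f.
Rounded to 4 significant figures: 1.080 × 10³ N.

1.080 × 10³ N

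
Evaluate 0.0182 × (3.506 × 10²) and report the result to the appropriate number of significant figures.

6.38

0.0182 × (3.506 × 10²) = 6.38092
Multiplication/division keeps the fewest significant figures: 0.0182 → 3 s.f., 3.506 × 10² → 4 s.f.; limit is 3.
Rounded to 3 significant figures: 6.38.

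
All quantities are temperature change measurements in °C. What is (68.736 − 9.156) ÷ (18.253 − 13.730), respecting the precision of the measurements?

13.17

68.736 − 9.156 = 59.580, limited to 3 d.p. → 5 s.f.; 18.253 − 13.730 = 4.523, limited to 3 d.p. → 4 s.f.
Carrying full precision, 59.580 ÷ 4.523 = 13.1726730046…; keep min(5, 4) = 4 s.f.
Rounded to 4 significant figures: 13.17.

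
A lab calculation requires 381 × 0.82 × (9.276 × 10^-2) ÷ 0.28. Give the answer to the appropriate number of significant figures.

1.0 × 10^2

381 × 0.82 × (9.276 × 10^-2) ÷ 0.28 = 103.500282857…
Multiplication/division keeps the fewest significant figures: 381 → 3 s.f., 0.82 → 2 s.f., 9.276 × 10^-2 → 4 s.f., 0.28 → 2 s.f.; limit is 2.
Rounded to 2 significant figures: 1.0 × 10^2.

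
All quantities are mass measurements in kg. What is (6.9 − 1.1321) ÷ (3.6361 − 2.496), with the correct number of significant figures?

5.1

6.9 − 1.1321 = 5.7679, limited to 1 d.p. → 2 s.f.; 3.6361 − 2.496 = 1.1401, limited to 3 d.p. → 4 s.f.
Carrying full precision, 5.7679 ÷ 1.1401 = 5.05911762126…; keep min(2, 4) = 2 s.f.
Rounded to 2 significant figures: 5.1.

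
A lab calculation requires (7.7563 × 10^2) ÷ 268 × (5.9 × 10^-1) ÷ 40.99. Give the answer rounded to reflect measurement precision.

(7.7563 × 10^2) ÷ 268 × (5.9 × 10^-1) ÷ 40.99 = 0.0416575666435…
Multiplication/division keeps the fewest significant figures: 7.7563 × 10^2 → 5 s.f., 268 → 3 s.f., 5.9 × 10^-1 → 2 s.f., 40.99 → 4 s.f.; limit is 2.
Rounded to 2 significant figures: 0.042.

0.042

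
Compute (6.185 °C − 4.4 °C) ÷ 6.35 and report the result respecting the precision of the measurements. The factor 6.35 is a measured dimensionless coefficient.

0.28 °C

6.185 °C − 4.4 °C = 1.785 °C; the difference is limited to 1 decimal place (2 s.f.).
Carrying full precision, 1.785 ÷ 6.35 = 0.281102362205… °C; 6.35 has 3 s.f., so the result keeps min(2, 3) = 2 s.f.
Rounded to 2 significant figures: 0.28 °C.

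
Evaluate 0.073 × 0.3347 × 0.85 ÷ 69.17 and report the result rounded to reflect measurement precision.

3.0 × 10^-4

0.073 × 0.3347 × 0.85 ÷ 69.17 = 0.000300247723001…
Multiplication/division keeps the fewest significant figures: 0.073 → 2 s.f., 0.3347 → 4 s.f., 0.85 → 2 s.f., 69.17 → 4 s.f.; limit is 2.
Rounded to 2 significant figures: 3.0 × 10^-4.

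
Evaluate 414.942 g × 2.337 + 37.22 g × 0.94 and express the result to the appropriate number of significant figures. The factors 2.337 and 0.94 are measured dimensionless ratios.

1005 g

414.942 × 2.337 = 969.719454 → 969.7 g (4 s.f., last digit at the 10^-1 place).
37.22 × 0.94 = 34.9868 → 35 g (2 s.f., last digit at the 10^0 place).
Sum: 1004.706254 g; keep the coarser place, 10^0.
Result: 1005 g.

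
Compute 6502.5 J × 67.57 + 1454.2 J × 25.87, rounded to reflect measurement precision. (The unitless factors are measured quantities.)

6502.5 × 67.57 = 439373.925 → 4.394 × 10⁵ J (4 s.f., last digit at the 10^2 place).
1454.2 × 25.87 = 37620.154 → 3.762 × 10⁴ J (4 s.f., last digit at the 10^1 place).
Sum: 476994.079 J; keep the coarser place, 10^2.
Result: 4.770 × 10⁵ J.

4.770 × 10⁵ J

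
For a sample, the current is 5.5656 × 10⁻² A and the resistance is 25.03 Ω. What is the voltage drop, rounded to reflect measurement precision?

1.393 V

voltage drop = 5.5656 × 10⁻² A × 25.03 Ω = 1.39306968 V.
5.5656 × 10⁻² has 5 significant figures; 25.03 has 4.
Division/multiplication keeps the fewest: 4 significant figures.
Rounded: 1.393 V.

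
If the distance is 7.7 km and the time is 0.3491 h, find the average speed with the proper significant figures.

22 km/h

average speed = 7.7 km ÷ 0.3491 h = 22.056717273… km/h.
7.7 has 2 significant figures; 0.3491 has 4.
Division/multiplication keeps the fewest: 2 significant figures.
Rounded: 22 km/h.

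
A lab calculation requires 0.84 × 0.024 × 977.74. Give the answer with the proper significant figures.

0.84 × 0.024 × 977.74 = 19.7112384
Multiplication/division keeps the fewest significant figures: 0.84 → 2 s.f., 0.024 → 2 s.f., 977.74 → 5 s.f.; limit is 2.
Rounded to 2 significant figures: 20.

20.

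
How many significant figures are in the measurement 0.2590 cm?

4

0.2590: leading zeros are not significant; trailing zeros after a decimal point are significant.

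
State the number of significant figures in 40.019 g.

40.019: zeros between nonzero digits are significant.

5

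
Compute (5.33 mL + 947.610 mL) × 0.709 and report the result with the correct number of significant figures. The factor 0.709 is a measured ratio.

676 mL

5.33 mL + 947.610 mL = 952.940 mL; the sum is limited to 2 decimal places (5 s.f.).
Carrying full precision, 952.940 × 0.709 = 675.63446 mL; 0.709 has 3 s.f., so the result keeps min(5, 3) = 3 s.f.
Rounded to 3 significant figures: 676 mL.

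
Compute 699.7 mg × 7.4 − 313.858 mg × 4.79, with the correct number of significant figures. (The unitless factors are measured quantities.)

3.7 × 10³ mg

699.7 × 7.4 = 5177.78 → 5.2 × 10³ mg (2 s.f., last digit at the 10^2 place).
313.858 × 4.79 = 1503.37982 → 1.50 × 10³ mg (3 s.f., last digit at the 10^1 place).
Difference: 3674.40018 mg; keep the coarser place, 10^2.
Result: 3.7 × 10³ mg.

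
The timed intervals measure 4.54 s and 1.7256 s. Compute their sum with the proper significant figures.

6.27 s

4.54 s + 1.7256 s = 6.2656 s.
Addition/subtraction keeps the fewest decimal places: 4.54 → 2 decimal places, 1.7256 → 4 decimal places; limit is 2.
Rounded to 2 decimal places: 6.27 s.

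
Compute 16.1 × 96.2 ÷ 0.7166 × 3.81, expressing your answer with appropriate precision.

16.1 × 96.2 ÷ 0.7166 × 3.81 = 8234.7253698…
Multiplication/division keeps the fewest significant figures: 16.1 → 3 s.f., 96.2 → 3 s.f., 0.7166 → 4 s.f., 3.81 → 3 s.f.; limit is 3.
Rounded to 3 significant figures: 8.23 × 10^3.

8.23 × 10^3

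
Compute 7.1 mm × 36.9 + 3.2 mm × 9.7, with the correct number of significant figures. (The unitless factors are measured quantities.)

7.1 × 36.9 = 261.99 → 2.6 × 10^2 mm (2 s.f., last digit at the 10^1 place).
3.2 × 9.7 = 31.04 → 31 mm (2 s.f., last digit at the 10^0 place).
Sum: 293.03 mm; keep the coarser place, 10^1.
Result: 2.9 × 10^2 mm.

2.9 × 10^2 mm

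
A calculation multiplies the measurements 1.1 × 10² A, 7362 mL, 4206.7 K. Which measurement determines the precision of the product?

1.1 × 10² A → 2 s.f.; 7362 mL → 4 s.f.; 4206.7 K → 5 s.f.
The fewest is 2 significant figures, from 1.1 × 10² A.

1.1 × 10² A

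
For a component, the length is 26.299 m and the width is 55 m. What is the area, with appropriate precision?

area = 26.299 m × 55 m = 1446.445 m².
26.299 has 5 significant figures; 55 has 2.
Division/multiplication keeps the fewest: 2 significant figures.
Rounded: 1.4 × 10^3 m².

1.4 × 10^3 m²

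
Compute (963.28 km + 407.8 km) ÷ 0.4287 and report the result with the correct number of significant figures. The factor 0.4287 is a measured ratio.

3198 km

963.28 km + 407.8 km = 1371.08 km; the sum is limited to 1 decimal place (5 s.f.).
Carrying full precision, 1371.08 ÷ 0.4287 = 3198.22719851… km; 0.4287 has 4 s.f., so the result keeps min(5, 4) = 4 s.f.
Rounded to 4 significant figures: 3198 km.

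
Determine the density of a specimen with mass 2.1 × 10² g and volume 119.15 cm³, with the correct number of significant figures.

1.8 g/cm³

density = 2.1 × 10² g ÷ 119.15 cm³ = 1.76248426353… g/cm³.
2.1 × 10² has 2 significant figures; 119.15 has 5.
Division/multiplication keeps the fewest: 2 significant figures.
Rounded: 1.8 g/cm³.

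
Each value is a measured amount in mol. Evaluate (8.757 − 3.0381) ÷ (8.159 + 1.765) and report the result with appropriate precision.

0.5763

8.757 − 3.0381 = 5.7189, limited to 3 d.p. → 4 s.f.; 8.159 + 1.765 = 9.924, limited to 3 d.p. → 4 s.f.
Carrying full precision, 5.7189 ÷ 9.924 = 0.576269649335…; keep min(4, 4) = 4 s.f.
Rounded to 4 significant figures: 0.5763.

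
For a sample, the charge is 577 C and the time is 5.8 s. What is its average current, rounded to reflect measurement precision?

average current = 577 C ÷ 5.8 s = 99.4827586207… A.
577 has 3 significant figures; 5.8 has 2.
Division/multiplication keeps the fewest: 2 significant figures.
Rounded: 99 A.

99 A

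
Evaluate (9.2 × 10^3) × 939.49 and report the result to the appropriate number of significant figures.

8.6 × 10^6

(9.2 × 10^3) × 939.49 = 8643308
Multiplication/division keeps the fewest significant figures: 9.2 × 10^3 → 2 s.f., 939.49 → 5 s.f.; limit is 2.
Rounded to 2 significant figures: 8.6 × 10^6.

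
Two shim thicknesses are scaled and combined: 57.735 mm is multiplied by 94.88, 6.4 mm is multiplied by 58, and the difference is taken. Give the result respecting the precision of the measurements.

5.11 × 10^3 mm

57.735 × 94.88 = 5477.8968 → 5478 mm (4 s.f., last digit at the 10^0 place).
6.4 × 58 = 371.2 → 3.7 × 10^2 mm (2 s.f., last digit at the 10^1 place).
Difference: 5106.6968 mm; keep the coarser place, 10^1.
Result: 5.11 × 10^3 mm.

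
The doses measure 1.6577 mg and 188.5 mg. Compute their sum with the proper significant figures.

1.6577 mg + 188.5 mg = 190.1577 mg.
Addition/subtraction keeps the fewest decimal places: 1.6577 → 4 decimal places, 188.5 → 1 decimal place; limit is 1.
Rounded to 1 decimal place: 190.2 mg.

190.2 mg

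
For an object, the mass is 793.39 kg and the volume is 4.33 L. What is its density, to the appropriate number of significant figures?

density = 793.39 kg ÷ 4.33 L = 183.230946882… kg/L.
793.39 has 5 significant figures; 4.33 has 3.
Division/multiplication keeps the fewest: 3 significant figures.
Rounded: 183 kg/L.

183 kg/L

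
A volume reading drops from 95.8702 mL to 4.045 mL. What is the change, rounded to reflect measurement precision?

91.825 mL

95.8702 mL − 4.045 mL = 91.8252 mL.
Addition/subtraction keeps the fewest decimal places: 95.8702 → 4 decimal places, 4.045 → 3 decimal places; limit is 3.
Rounded to 3 decimal places: 91.825 mL.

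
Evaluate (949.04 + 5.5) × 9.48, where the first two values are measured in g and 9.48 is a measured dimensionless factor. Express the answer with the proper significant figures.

949.04 g + 5.5 g = 954.54 g; the sum is limited to 1 decimal place (4 s.f.).
Carrying full precision, 954.54 × 9.48 = 9049.0392 g; 9.48 has 3 s.f., so the result keeps min(4, 3) = 3 s.f.
Rounded to 3 significant figures: 9.05 × 10^3 g.

9.05 × 10^3 g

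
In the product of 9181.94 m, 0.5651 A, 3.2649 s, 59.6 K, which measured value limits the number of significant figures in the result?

59.6 K

9181.94 m → 6 s.f.; 0.5651 A → 4 s.f.; 3.2649 s → 5 s.f.; 59.6 K → 3 s.f.
The fewest is 3 significant figures, from 59.6 K.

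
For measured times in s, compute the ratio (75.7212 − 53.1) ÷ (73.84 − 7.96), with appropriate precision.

75.7212 − 53.1 = 22.6212, limited to 1 d.p. → 3 s.f.; 73.84 − 7.96 = 65.88, limited to 2 d.p. → 4 s.f.
Carrying full precision, 22.6212 ÷ 65.88 = 0.343369763206…; keep min(3, 4) = 3 s.f.
Rounded to 3 significant figures: 0.343.

0.343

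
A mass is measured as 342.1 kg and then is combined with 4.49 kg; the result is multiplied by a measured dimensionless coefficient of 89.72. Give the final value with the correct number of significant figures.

342.1 kg + 4.49 kg = 346.59 kg; the sum is limited to 1 decimal place (4 s.f.).
Carrying full precision, 346.59 × 89.72 = 31096.0548 kg; 89.72 has 4 s.f., so the result keeps min(4, 4) = 4 s.f.
Rounded to 4 significant figures: 3.110 × 10^4 kg.

3.110 × 10^4 kg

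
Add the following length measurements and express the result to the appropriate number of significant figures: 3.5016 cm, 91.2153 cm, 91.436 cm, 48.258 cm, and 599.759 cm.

3.5016 cm + 91.2153 cm + 91.436 cm + 48.258 cm + 599.759 cm = 834.1699 cm.
Addition/subtraction keeps the fewest decimal places: 3.5016 → 4 decimal places, 91.2153 → 4 decimal places, 91.436 → 3 decimal places, 48.258 → 3 decimal places, 599.759 → 3 decimal places; limit is 3.
Rounded to 3 decimal places: 834.170 cm.

834.170 cm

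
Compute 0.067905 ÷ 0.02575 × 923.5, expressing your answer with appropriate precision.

2435

0.067905 ÷ 0.02575 × 923.5 = 2435.35019417…
Multiplication/division keeps the fewest significant figures: 0.067905 → 5 s.f., 0.02575 → 4 s.f., 923.5 → 4 s.f.; limit is 4.
Rounded to 4 significant figures: 2435.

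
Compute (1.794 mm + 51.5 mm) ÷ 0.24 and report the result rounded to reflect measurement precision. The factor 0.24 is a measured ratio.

1.794 mm + 51.5 mm = 53.294 mm; the sum is limited to 1 decimal place (3 s.f.).
Carrying full precision, 53.294 ÷ 0.24 = 222.058333333… mm; 0.24 has 2 s.f., so the result keeps min(3, 2) = 2 s.f.
Rounded to 2 significant figures: 2.2 × 10² mm.

2.2 × 10² mm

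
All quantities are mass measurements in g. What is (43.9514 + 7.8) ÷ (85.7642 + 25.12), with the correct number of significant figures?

43.9514 + 7.8 = 51.7514, limited to 1 d.p. → 3 s.f.; 85.7642 + 25.12 = 110.8842, limited to 2 d.p. → 5 s.f.
Carrying full precision, 51.7514 ÷ 110.8842 = 0.466715726857…; keep min(3, 5) = 3 s.f.
Rounded to 3 significant figures: 4.67 × 10^-1.

4.67 × 10^-1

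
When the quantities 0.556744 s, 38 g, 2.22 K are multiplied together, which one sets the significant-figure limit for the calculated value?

38 g

0.556744 s → 6 s.f.; 38 g → 2 s.f.; 2.22 K → 3 s.f.
The fewest is 2 significant figures, from 38 g.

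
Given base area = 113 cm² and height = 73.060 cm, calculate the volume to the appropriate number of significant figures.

volume = 113 cm² × 73.060 cm = 8255.78 cm³.
113 has 3 significant figures; 73.060 has 5.
Division/multiplication keeps the fewest: 3 significant figures.
Rounded: 8.26 × 10³ cm³.

8.26 × 10³ cm³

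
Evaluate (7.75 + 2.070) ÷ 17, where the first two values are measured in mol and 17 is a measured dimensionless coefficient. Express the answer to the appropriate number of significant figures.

5.8 × 10^-1 mol

7.75 mol + 2.070 mol = 9.820 mol; the sum is limited to 2 decimal places (3 s.f.).
Carrying full precision, 9.820 ÷ 17 = 0.577647058824… mol; 17 has 2 s.f., so the result keeps min(3, 2) = 2 s.f.
Rounded to 2 significant figures: 5.8 × 10^-1 mol.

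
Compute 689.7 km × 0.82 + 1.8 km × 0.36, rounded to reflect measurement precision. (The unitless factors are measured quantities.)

689.7 × 0.82 = 565.554 → 5.7 × 10² km (2 s.f., last digit at the 10^1 place).
1.8 × 0.36 = 0.648 → 0.65 km (2 s.f., last digit at the 10^-2 place).
Sum: 566.202 km; keep the coarser place, 10^1.
Result: 5.7 × 10² km.

5.7 × 10² km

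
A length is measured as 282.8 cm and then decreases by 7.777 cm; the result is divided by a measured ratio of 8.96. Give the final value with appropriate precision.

282.8 cm − 7.777 cm = 275.023 cm; the difference is limited to 1 decimal place (4 s.f.).
Carrying full precision, 275.023 ÷ 8.96 = 30.69453125 cm; 8.96 has 3 s.f., so the result keeps min(4, 3) = 3 s.f.
Rounded to 3 significant figures: 30.7 cm.

30.7 cm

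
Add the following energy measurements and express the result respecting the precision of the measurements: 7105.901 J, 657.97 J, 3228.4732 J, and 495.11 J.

1.148745 × 10^4 J

7105.901 J + 657.97 J + 3228.4732 J + 495.11 J = 11487.4542 J.
Addition/subtraction keeps the fewest decimal places: 7105.901 → 3 decimal places, 657.97 → 2 decimal places, 3228.4732 → 4 decimal places, 495.11 → 2 decimal places; limit is 2.
Rounded to 2 decimal places: 1.148745 × 10^4 J.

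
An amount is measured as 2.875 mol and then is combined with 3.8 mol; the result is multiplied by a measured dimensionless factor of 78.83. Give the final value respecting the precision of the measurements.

2.875 mol + 3.8 mol = 6.675 mol; the sum is limited to 1 decimal place (2 s.f.).
Carrying full precision, 6.675 × 78.83 = 526.19025 mol; 78.83 has 4 s.f., so the result keeps min(2, 4) = 2 s.f.
Rounded to 2 significant figures: 5.3 × 10² mol.

5.3 × 10² mol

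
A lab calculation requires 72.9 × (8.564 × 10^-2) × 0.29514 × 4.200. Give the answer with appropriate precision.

7.74

72.9 × (8.564 × 10^-2) × 0.29514 × 4.200 = 7.73894125973…
Multiplication/division keeps the fewest significant figures: 72.9 → 3 s.f., 8.564 × 10^-2 → 4 s.f., 0.29514 → 5 s.f., 4.200 → 4 s.f.; limit is 3.
Rounded to 3 significant figures: 7.74.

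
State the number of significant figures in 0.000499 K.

3

0.000499: leading zeros are not significant.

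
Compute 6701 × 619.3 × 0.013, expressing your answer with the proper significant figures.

5.4 × 10^4

6701 × 619.3 × 0.013 = 53949.0809
Multiplication/division keeps the fewest significant figures: 6701 → 4 s.f., 619.3 → 4 s.f., 0.013 → 2 s.f.; limit is 2.
Rounded to 2 significant figures: 5.4 × 10^4.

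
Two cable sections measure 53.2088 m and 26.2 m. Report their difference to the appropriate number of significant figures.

53.2088 m − 26.2 m = 27.0088 m.
Addition/subtraction keeps the fewest decimal places: 53.2088 → 4 decimal places, 26.2 → 1 decimal place; limit is 1.
Rounded to 1 decimal place: 27.0 m.

27.0 m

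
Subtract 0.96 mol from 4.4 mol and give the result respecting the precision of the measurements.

3.4 mol

4.4 mol − 0.96 mol = 3.44 mol.
Addition/subtraction keeps the fewest decimal places: 4.4 → 1 decimal place, 0.96 → 2 decimal places; limit is 1.
Rounded to 1 decimal place: 3.4 mol.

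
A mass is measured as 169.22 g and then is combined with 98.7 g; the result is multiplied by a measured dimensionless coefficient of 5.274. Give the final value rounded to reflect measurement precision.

1413 g

169.22 g + 98.7 g = 267.92 g; the sum is limited to 1 decimal place (4 s.f.).
Carrying full precision, 267.92 × 5.274 = 1413.01008 g; 5.274 has 4 s.f., so the result keeps min(4, 4) = 4 s.f.
Rounded to 4 significant figures: 1413 g.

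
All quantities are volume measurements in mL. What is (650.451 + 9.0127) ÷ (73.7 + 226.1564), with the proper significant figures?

2.199

650.451 + 9.0127 = 659.4637, limited to 3 d.p. → 6 s.f.; 73.7 + 226.1564 = 299.8564, limited to 1 d.p. → 4 s.f.
Carrying full precision, 659.4637 ÷ 299.8564 = 2.1992650482…; keep min(6, 4) = 4 s.f.
Rounded to 4 significant figures: 2.199.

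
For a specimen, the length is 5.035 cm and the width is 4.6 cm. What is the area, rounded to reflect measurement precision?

area = 5.035 cm × 4.6 cm = 23.161 cm².
5.035 has 4 significant figures; 4.6 has 2.
Division/multiplication keeps the fewest: 2 significant figures.
Rounded: 23 cm².

23 cm²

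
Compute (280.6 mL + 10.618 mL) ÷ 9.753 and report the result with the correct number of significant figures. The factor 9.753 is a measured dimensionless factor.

29.86 mL

280.6 mL + 10.618 mL = 291.218 mL; the sum is limited to 1 decimal place (4 s.f.).
Carrying full precision, 291.218 ÷ 9.753 = 29.8593253358… mL; 9.753 has 4 s.f., so the result keeps min(4, 4) = 4 s.f.
Rounded to 4 significant figures: 29.86 mL.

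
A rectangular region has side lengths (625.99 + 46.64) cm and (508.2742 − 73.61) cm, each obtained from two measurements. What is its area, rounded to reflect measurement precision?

625.99 + 46.64 = 672.63, limited to 2 d.p. → 5 s.f.; 508.2742 − 73.61 = 434.6642, limited to 2 d.p. → 5 s.f.
Carrying full precision, 672.63 × 434.6642 = 292368.180846; keep min(5, 5) = 5 s.f.
Rounded to 5 significant figures: 2.9237 × 10^5 cm².

2.9237 × 10^5 cm²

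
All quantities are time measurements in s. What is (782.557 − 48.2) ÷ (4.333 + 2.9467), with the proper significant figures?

1.009 × 10²

782.557 − 48.2 = 734.357, limited to 1 d.p. → 4 s.f.; 4.333 + 2.9467 = 7.2797, limited to 3 d.p. → 4 s.f.
Carrying full precision, 734.357 ÷ 7.2797 = 100.87737132…; keep min(4, 4) = 4 s.f.
Rounded to 4 significant figures: 1.009 × 10².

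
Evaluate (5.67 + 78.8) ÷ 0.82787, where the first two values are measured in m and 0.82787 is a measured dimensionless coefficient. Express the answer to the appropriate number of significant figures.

5.67 m + 78.8 m = 84.47 m; the sum is limited to 1 decimal place (3 s.f.).
Carrying full precision, 84.47 ÷ 0.82787 = 102.032927875… m; 0.82787 has 5 s.f., so the result keeps min(3, 5) = 3 s.f.
Rounded to 3 significant figures: 102 m.

102 m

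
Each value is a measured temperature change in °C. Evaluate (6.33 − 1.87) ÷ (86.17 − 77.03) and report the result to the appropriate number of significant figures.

6.33 − 1.87 = 4.46, limited to 2 d.p. → 3 s.f.; 86.17 − 77.03 = 9.14, limited to 2 d.p. → 3 s.f.
Carrying full precision, 4.46 ÷ 9.14 = 0.487964989059…; keep min(3, 3) = 3 s.f.
Rounded to 3 significant figures: 0.488.

0.488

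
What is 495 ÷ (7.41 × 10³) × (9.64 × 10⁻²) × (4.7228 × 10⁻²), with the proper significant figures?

495 ÷ (7.41 × 10³) × (9.64 × 10⁻²) × (4.7228 × 10⁻²) = 0.000304133023482…
Multiplication/division keeps the fewest significant figures: 495 → 3 s.f., 7.41 × 10³ → 3 s.f., 9.64 × 10⁻² → 3 s.f., 4.7228 × 10⁻² → 5 s.f.; limit is 3.
Rounded to 3 significant figures: 3.04 × 10⁻⁴.

3.04 × 10⁻⁴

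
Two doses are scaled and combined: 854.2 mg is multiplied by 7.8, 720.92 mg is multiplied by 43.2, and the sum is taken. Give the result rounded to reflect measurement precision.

3.78 × 10⁴ mg

854.2 × 7.8 = 6662.76 → 6.7 × 10³ mg (2 s.f., last digit at the 10^2 place).
720.92 × 43.2 = 31143.744 → 3.11 × 10⁴ mg (3 s.f., last digit at the 10^2 place).
Sum: 37806.504 mg; keep the coarser place, 10^2.
Result: 3.78 × 10⁴ mg.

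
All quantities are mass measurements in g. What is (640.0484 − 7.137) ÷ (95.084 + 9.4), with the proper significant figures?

640.0484 − 7.137 = 632.9114, limited to 3 d.p. → 6 s.f.; 95.084 + 9.4 = 104.484, limited to 1 d.p. → 4 s.f.
Carrying full precision, 632.9114 ÷ 104.484 = 6.05749588454…; keep min(6, 4) = 4 s.f.
Rounded to 4 significant figures: 6.057.

6.057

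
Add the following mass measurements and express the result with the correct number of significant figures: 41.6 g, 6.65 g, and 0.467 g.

41.6 g + 6.65 g + 0.467 g = 48.717 g.
Addition/subtraction keeps the fewest decimal places: 41.6 → 1 decimal place, 6.65 → 2 decimal places, 0.467 → 3 decimal places; limit is 1.
Rounded to 1 decimal place: 48.7 g.

48.7 g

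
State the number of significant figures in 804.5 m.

4

804.5: zeros between nonzero digits are significant.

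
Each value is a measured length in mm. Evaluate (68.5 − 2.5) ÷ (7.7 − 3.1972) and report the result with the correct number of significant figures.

68.5 − 2.5 = 66.0, limited to 1 d.p. → 3 s.f.; 7.7 − 3.1972 = 4.5028, limited to 1 d.p. → 2 s.f.
Carrying full precision, 66.0 ÷ 4.5028 = 14.6575464156…; keep min(3, 2) = 2 s.f.
Rounded to 2 significant figures: 15.

15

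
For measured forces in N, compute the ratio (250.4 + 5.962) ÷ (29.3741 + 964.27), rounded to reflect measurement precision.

0.2580

250.4 + 5.962 = 256.362, limited to 1 d.p. → 4 s.f.; 29.3741 + 964.27 = 993.6441, limited to 2 d.p. → 5 s.f.
Carrying full precision, 256.362 ÷ 993.6441 = 0.258001833856…; keep min(4, 5) = 4 s.f.
Rounded to 4 significant figures: 0.2580.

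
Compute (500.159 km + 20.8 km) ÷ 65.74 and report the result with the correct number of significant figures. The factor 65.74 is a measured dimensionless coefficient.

500.159 km + 20.8 km = 520.959 km; the sum is limited to 1 decimal place (4 s.f.).
Carrying full precision, 520.959 ÷ 65.74 = 7.92453605111… km; 65.74 has 4 s.f., so the result keeps min(4, 4) = 4 s.f.
Rounded to 4 significant figures: 7.925 km.

7.925 km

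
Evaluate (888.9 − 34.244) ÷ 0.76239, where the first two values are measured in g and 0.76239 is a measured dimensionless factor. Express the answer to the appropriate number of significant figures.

1121 g

888.9 g − 34.244 g = 854.656 g; the difference is limited to 1 decimal place (4 s.f.).
Carrying full precision, 854.656 ÷ 0.76239 = 1121.02204908… g; 0.76239 has 5 s.f., so the result keeps min(4, 5) = 4 s.f.
Rounded to 4 significant figures: 1121 g.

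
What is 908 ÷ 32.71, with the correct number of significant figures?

27.8

908 ÷ 32.71 = 27.759095078…
Multiplication/division keeps the fewest significant figures: 908 → 3 s.f., 32.71 → 4 s.f.; limit is 3.
Rounded to 3 significant figures: 27.8.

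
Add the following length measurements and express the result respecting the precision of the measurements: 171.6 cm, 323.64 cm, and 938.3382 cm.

171.6 cm + 323.64 cm + 938.3382 cm = 1433.5782 cm.
Addition/subtraction keeps the fewest decimal places: 171.6 → 1 decimal place, 323.64 → 2 decimal places, 938.3382 → 4 decimal places; limit is 1.
Rounded to 1 decimal place: 1433.6 cm.

1433.6 cm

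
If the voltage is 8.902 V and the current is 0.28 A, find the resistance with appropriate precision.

resistance = 8.902 V ÷ 0.28 A = 31.7928571429… Ω.
8.902 has 4 significant figures; 0.28 has 2.
Division/multiplication keeps the fewest: 2 significant figures.
Rounded: 32 Ω.

32 Ω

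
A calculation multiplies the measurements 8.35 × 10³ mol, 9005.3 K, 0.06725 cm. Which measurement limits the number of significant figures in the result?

8.35 × 10³ mol → 3 s.f.; 9005.3 K → 5 s.f.; 0.06725 cm → 4 s.f.
The fewest is 3 significant figures, from 8.35 × 10³ mol.

8.35 × 10³ mol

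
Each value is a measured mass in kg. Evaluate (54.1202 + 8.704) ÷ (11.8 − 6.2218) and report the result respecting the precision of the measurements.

11

54.1202 + 8.704 = 62.8242, limited to 3 d.p. → 5 s.f.; 11.8 − 6.2218 = 5.5782, limited to 1 d.p. → 2 s.f.
Carrying full precision, 62.8242 ÷ 5.5782 = 11.2624502528…; keep min(5, 2) = 2 s.f.
Rounded to 2 significant figures: 11.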